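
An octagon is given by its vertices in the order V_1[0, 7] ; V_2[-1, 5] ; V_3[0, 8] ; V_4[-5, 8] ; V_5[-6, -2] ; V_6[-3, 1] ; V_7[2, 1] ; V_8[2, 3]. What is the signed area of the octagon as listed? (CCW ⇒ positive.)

49

Cross-terms: 7, -8, 40, 58, -12, -5, 4, 14  ⇒  Σ = 98
Signed area = Σ/2 = 49 (positive ⇒ counter-clockwise traversal).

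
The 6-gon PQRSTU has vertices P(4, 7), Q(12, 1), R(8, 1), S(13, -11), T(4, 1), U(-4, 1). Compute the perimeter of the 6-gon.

60

|PQ| = √((8)² + (-6)²) = √100 = 10
|QR| = √((-4)² + (0)²) = √16 = 4
|RS| = √((5)² + (-12)²) = √169 = 13
|ST| = √((-9)² + (12)²) = √225 = 15
|TU| = √((-8)² + (0)²) = √64 = 8
|UP| = √((8)² + (6)²) = √100 = 10
Perimeter = 10 + 4 + 13 + 15 + 8 + 10 = 60.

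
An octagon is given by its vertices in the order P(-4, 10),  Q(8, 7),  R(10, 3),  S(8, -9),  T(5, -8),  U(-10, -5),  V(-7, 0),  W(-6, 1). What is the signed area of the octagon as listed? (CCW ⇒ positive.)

Apply Gauss's area formula: 2A = Σ (x_i·y_{i+1} − x_{i+1}·y_i), indices taken mod 8.
Σ = (-108) + (-46) + (-114) + (-19) + (-105) + (-35) + (-7) + (-56) = -490
Signed area = Σ/2 = -245 (negative ⇒ clockwise traversal).

-245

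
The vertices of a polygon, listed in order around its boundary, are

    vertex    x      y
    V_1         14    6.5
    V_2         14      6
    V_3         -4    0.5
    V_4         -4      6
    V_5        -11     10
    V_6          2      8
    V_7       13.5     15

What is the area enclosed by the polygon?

140.125

Σ = (-7) + (31) + (-22) + (26) + (-108) + (-78) + (-122.25) = -280.25
Area = |Σ|/2 = 140.125.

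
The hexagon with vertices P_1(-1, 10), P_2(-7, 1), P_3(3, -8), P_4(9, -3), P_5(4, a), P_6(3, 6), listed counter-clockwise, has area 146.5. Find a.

6

Write out the shoelace sum; only the two edges meeting at P_5 involve a:
2·Area = [(9·a − 4·(-3)) + (4·6 − 3·a)] + 221
       = 6·a + 257 = 293
⇒ a = 6.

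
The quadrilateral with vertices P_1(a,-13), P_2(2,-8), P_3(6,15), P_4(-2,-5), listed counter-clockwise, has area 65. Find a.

The doubled signed area Σ (x_i y_{i+1} − x_{i+1} y_i) is linear in a.
With a=0 it equals 130; the coefficient of a is -3 (from the two edges through P_1).
So -3·a + 130 = 2·65 = 130 ⇒ a = 0.

0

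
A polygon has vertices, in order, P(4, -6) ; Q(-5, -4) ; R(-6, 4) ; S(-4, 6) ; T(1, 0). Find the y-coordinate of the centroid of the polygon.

Apply Gauss's area formula. First the cross-terms c_i = x_i·y_{i+1} − x_{i+1}·y_i:
  -46, -44, -20, -6, -6  ⇒  2A = -122, A = -61.
Then Σ (y_i + y_{i+1})·c_i = 260, so ȳ = 260 / (6·(-61)) = -130/183.

-130/183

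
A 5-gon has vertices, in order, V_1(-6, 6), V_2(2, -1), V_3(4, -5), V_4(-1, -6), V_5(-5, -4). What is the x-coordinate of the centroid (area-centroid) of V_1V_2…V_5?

Apply the surveyor's formula. First the cross-terms c_i = x_i·y_{i+1} − x_{i+1}·y_i:
  -6, -6, -29, -26, -54  ⇒  2A = -121, A = -60.5.
Then Σ (x_i + x_{i+1})·c_i = 651, so x̄ = 651 / (6·(-60.5)) = -217/121.

-217/121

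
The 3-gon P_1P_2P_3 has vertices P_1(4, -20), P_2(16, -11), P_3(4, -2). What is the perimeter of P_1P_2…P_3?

48

|P_1P_2| = √((12)² + (9)²) = √225 = 15
|P_2P_3| = √((-12)² + (9)²) = √225 = 15
|P_3P_1| = √((0)² + (-18)²) = √324 = 18
Perimeter = 15 + 15 + 18 = 48.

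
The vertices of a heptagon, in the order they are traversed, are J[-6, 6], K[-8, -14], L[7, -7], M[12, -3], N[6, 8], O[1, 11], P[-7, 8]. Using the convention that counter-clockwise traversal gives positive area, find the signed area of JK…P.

306

Σ = (132) + (154) + (63) + (114) + (58) + (85) + (6) = 612
Signed area = Σ/2 = 306 (positive ⇒ counter-clockwise traversal).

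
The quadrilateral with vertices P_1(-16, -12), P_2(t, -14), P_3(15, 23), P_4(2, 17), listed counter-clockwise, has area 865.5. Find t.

The doubled signed area Σ (x_i y_{i+1} − x_{i+1} y_i) is linear in t.
With t=0 it equals 891; the coefficient of t is 35 (from the two edges through P_2).
So 35·t + 891 = 2·865.5 = 1731 ⇒ t = 24.

24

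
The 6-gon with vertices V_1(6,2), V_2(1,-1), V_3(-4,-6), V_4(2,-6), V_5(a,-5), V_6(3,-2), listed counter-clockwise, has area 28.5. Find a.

4

Write out the shoelace sum; only the two edges meeting at V_5 involve a:
2·Area = [(2·(-5) − a·(-6)) + (a·(-2) − 3·(-5))] + 36
       = 4·a + 41 = 57
⇒ a = 4.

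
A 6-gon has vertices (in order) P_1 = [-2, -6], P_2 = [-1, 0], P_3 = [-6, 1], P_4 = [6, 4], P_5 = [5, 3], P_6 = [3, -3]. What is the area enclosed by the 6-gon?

43.5

Apply the shoelace (surveyor's) formula: 2A = Σ (x_i·y_{i+1} − x_{i+1}·y_i), indices taken mod 6.
Σ = (-6) + (-1) + (-30) + (-2) + (-24) + (-24) = -87
Area = |Σ|/2 = 43.5.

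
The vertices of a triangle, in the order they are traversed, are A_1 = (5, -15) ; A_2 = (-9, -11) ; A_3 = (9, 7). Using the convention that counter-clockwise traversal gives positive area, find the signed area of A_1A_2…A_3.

-162

Apply Gauss's area formula: 2A = Σ (x_i·y_{i+1} − x_{i+1}·y_i), indices taken mod 3.
Σ = (-190) + (36) + (-170) = -324
Signed area = Σ/2 = -162 (negative ⇒ clockwise traversal).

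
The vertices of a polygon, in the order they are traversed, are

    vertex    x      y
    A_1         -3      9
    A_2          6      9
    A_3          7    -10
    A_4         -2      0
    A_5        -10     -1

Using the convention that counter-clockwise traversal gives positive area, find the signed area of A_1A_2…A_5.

Apply the surveyor's formula: 2A = Σ (x_i·y_{i+1} − x_{i+1}·y_i), indices taken mod 5.
Σ = (-81) + (-123) + (-20) + (2) + (-93) = -315
Signed area = Σ/2 = -157.5 (negative ⇒ clockwise traversal).

-157.5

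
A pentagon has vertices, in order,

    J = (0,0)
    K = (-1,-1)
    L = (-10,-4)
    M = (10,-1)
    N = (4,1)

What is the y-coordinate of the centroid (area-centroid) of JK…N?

-110/87

Apply the surveyor's formula. First the cross-terms c_i = x_i·y_{i+1} − x_{i+1}·y_i:
  0, -6, 50, 14, 0  ⇒  2A = 58, A = 29.
Then Σ (y_i + y_{i+1})·c_i = -220, so ȳ = -220 / (6·29) = -110/87.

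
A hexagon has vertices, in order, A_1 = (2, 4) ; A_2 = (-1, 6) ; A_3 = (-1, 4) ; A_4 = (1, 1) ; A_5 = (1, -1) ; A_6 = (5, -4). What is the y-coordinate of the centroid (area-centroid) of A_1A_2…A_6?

Apply the shoelace formula. First the cross-terms c_i = x_i·y_{i+1} − x_{i+1}·y_i:
  16, 2, -5, -2, 1, 28  ⇒  2A = 40, A = 20.
Then Σ (y_i + y_{i+1})·c_i = 150, so ȳ = 150 / (6·20) = 1.25.

1.25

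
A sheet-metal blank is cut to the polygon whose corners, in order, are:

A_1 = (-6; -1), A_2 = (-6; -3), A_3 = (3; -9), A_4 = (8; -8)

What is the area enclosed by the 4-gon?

33.5

Σ = (12) + (63) + (48) + (-56) = 67
Area = |Σ|/2 = 33.5.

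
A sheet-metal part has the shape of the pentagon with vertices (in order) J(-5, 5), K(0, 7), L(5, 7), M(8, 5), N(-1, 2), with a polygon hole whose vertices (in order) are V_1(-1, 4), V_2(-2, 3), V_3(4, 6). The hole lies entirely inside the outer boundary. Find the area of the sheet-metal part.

36

Outer boundary:
Cross-terms: -35, -35, -31, 21, 5  ⇒  Σ = -75
Area = |Σ|/2 = 37.5.
Hole:
Apply Gauss's area formula: 2A = Σ (x_i·y_{i+1} − x_{i+1}·y_i), indices taken mod 3.
Cross-terms: 5, -24, 22  ⇒  Σ = 3
Area = |Σ|/2 = 1.5.
Net area = 37.5 − 1.5 = 36.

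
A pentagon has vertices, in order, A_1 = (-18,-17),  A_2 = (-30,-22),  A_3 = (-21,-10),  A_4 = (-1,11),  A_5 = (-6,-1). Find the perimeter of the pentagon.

90

|A_1A_2| = √((-12)² + (-5)²) = √169 = 13
|A_2A_3| = √((9)² + (12)²) = √225 = 15
|A_3A_4| = √((20)² + (21)²) = √841 = 29
|A_4A_5| = √((-5)² + (-12)²) = √169 = 13
|A_5A_1| = √((-12)² + (-16)²) = √400 = 20
Perimeter = 13 + 15 + 29 + 13 + 20 = 90.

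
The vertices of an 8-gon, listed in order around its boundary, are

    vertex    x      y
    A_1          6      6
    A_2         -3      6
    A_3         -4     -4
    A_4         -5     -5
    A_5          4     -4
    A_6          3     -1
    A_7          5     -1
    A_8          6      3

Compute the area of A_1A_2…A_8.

89.5

Σ = (54) + (36) + (0) + (40) + (8) + (2) + (21) + (18) = 179
Area = |Σ|/2 = 89.5.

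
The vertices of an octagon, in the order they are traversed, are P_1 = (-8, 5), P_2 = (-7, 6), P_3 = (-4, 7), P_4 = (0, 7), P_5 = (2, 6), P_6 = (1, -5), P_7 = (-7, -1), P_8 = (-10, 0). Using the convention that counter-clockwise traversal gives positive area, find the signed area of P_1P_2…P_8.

-96

Σ = (-13) + (-25) + (-28) + (-14) + (-16) + (-36) + (-10) + (-50) = -192
Signed area = Σ/2 = -96 (negative ⇒ clockwise traversal).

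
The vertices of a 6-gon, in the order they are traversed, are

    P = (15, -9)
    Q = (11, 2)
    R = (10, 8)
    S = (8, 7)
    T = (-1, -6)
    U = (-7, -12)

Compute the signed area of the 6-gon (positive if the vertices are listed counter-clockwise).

187.5

Σ = (129) + (68) + (6) + (-41) + (-30) + (243) = 375
Signed area = Σ/2 = 187.5 (positive ⇒ counter-clockwise traversal).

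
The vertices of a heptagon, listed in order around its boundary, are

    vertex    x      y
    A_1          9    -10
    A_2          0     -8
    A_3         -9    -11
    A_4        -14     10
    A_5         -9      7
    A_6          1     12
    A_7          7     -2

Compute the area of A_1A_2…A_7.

Apply the surveyor's formula: 2A = Σ (x_i·y_{i+1} − x_{i+1}·y_i), indices taken mod 7.
Σ = (-72) + (-72) + (-244) + (-8) + (-115) + (-86) + (-52) = -649
Area = |Σ|/2 = 324.5.

324.5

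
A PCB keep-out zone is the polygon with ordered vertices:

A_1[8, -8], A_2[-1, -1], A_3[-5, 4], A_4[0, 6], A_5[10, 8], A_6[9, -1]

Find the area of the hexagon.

130.5

Apply the shoelace formula: 2A = Σ (x_i·y_{i+1} − x_{i+1}·y_i), indices taken mod 6.
Cross-terms: -16, -9, -30, -60, -82, -64  ⇒  Σ = -261
Area = |Σ|/2 = 130.5.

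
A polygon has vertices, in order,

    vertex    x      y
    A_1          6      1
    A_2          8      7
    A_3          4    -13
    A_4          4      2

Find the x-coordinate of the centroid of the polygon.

118/23

Apply the surveyor's formula. First the cross-terms c_i = x_i·y_{i+1} − x_{i+1}·y_i:
  34, -132, 60, -8  ⇒  2A = -46, A = -23.
Then Σ (x_i + x_{i+1})·c_i = -708, so x̄ = -708 / (6·(-23)) = 118/23.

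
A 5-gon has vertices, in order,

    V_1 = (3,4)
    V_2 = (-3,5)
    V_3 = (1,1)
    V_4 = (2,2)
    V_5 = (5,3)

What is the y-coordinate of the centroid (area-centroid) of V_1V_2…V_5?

Apply the shoelace formula. First the cross-terms c_i = x_i·y_{i+1} − x_{i+1}·y_i:
  27, -8, 0, -4, 11  ⇒  2A = 26, A = 13.
Then Σ (y_i + y_{i+1})·c_i = 252, so ȳ = 252 / (6·13) = 42/13.

42/13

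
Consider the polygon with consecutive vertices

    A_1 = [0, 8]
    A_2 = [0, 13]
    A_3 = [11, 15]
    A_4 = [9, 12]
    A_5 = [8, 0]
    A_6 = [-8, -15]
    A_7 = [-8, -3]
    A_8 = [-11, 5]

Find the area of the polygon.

Apply the shoelace (surveyor's) formula: 2A = Σ (x_i·y_{i+1} − x_{i+1}·y_i), indices taken mod 8.
Cross-terms: 0, -143, -3, -96, -120, -96, -73, -88  ⇒  Σ = -619
Area = |Σ|/2 = 309.5.

309.5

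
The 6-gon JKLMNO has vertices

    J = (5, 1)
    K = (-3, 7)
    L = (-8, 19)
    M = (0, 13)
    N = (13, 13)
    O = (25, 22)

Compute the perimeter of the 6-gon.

|JK| = √((-8)² + (6)²) = √100 = 10
|KL| = √((-5)² + (12)²) = √169 = 13
|LM| = √((8)² + (-6)²) = √100 = 10
|MN| = √((13)² + (0)²) = √169 = 13
|NO| = √((12)² + (9)²) = √225 = 15
|OJ| = √((-20)² + (-21)²) = √841 = 29
Perimeter = 10 + 13 + 10 + 13 + 15 + 29 = 90.

90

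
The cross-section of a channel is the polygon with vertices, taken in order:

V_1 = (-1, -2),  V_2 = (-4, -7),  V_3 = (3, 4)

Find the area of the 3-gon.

1

Apply Gauss's area formula: 2A = Σ (x_i·y_{i+1} − x_{i+1}·y_i), indices taken mod 3.
V_1→V_2: (-1)(-7) − (-4)(-2) = -1
V_2→V_3: (-4)(4) − (3)(-7) = 5
V_3→V_1: (3)(-2) − (-1)(4) = -2
Σ = 2
Area = |Σ|/2 = 1.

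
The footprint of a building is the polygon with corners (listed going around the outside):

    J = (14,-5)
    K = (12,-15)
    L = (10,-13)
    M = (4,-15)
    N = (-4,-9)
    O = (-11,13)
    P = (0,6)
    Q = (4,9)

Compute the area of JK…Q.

368.5

Apply the shoelace formula: 2A = Σ (x_i·y_{i+1} − x_{i+1}·y_i), indices taken mod 8.
Σ = (-150) + (-6) + (-98) + (-96) + (-151) + (-66) + (-24) + (-146) = -737
Area = |Σ|/2 = 368.5.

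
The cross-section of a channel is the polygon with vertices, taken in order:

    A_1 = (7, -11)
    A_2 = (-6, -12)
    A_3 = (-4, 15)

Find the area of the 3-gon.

Cross-terms: -150, -138, -61  ⇒  Σ = -349
Area = |Σ|/2 = 174.5.

174.5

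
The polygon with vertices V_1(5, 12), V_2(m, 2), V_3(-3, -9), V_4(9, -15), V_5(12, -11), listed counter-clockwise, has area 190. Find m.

The doubled signed area Σ (x_i y_{i+1} − x_{i+1} y_i) is linear in m.
With m=0 it equals 422; the coefficient of m is -21 (from the two edges through V_2).
So -21·m + 422 = 2·190 = 380 ⇒ m = 2.

2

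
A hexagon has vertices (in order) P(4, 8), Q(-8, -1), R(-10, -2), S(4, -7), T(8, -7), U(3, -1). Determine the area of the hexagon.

106.5

Σ = (60) + (6) + (78) + (28) + (13) + (28) = 213
Area = |Σ|/2 = 106.5.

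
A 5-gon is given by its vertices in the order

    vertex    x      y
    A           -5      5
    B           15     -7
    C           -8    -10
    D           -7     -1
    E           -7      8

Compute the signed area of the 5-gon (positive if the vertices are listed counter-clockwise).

Σ = (-40) + (-206) + (-62) + (-63) + (5) = -366
Signed area = Σ/2 = -183 (negative ⇒ clockwise traversal).

-183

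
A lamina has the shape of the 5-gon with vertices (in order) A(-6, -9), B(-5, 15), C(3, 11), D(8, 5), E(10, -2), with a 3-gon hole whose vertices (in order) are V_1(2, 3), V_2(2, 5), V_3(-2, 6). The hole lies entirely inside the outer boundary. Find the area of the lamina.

234

Outer boundary:
Σ = (-135) + (-100) + (-73) + (-66) + (-102) = -476
Area = |Σ|/2 = 238.
Hole:
Σ = (4) + (22) + (-18) = 8
Area = |Σ|/2 = 4.
Net area = 238 − 4 = 234.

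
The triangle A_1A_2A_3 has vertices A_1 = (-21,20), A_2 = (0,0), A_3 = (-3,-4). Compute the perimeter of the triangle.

64

|A_1A_2| = √((21)² + (-20)²) = √841 = 29
|A_2A_3| = √((-3)² + (-4)²) = √25 = 5
|A_3A_1| = √((-18)² + (24)²) = √900 = 30
Perimeter = 29 + 5 + 30 = 64.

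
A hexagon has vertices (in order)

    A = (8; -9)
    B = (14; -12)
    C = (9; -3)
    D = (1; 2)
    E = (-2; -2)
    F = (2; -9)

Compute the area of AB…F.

97.5

Apply Gauss's area formula: 2A = Σ (x_i·y_{i+1} − x_{i+1}·y_i), indices taken mod 6.
Σ = (30) + (66) + (21) + (2) + (22) + (54) = 195
Area = |Σ|/2 = 97.5.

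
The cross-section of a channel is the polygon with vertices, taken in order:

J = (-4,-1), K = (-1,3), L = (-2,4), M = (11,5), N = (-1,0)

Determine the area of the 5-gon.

Apply the shoelace formula: 2A = Σ (x_i·y_{i+1} − x_{i+1}·y_i), indices taken mod 5.
Σ = (-13) + (2) + (-54) + (5) + (1) = -59
Area = |Σ|/2 = 29.5.

29.5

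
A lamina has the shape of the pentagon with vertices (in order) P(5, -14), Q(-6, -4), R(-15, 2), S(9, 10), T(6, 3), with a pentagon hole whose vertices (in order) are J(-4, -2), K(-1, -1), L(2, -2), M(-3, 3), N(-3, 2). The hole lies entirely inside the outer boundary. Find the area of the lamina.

226.5

Outer boundary:
Apply the shoelace (surveyor's) formula: 2A = Σ (x_i·y_{i+1} − x_{i+1}·y_i), indices taken mod 5.
P→Q: (5)(-4) − (-6)(-14) = -104
Q→R: (-6)(2) − (-15)(-4) = -72
R→S: (-15)(10) − (9)(2) = -168
S→T: (9)(3) − (6)(10) = -33
T→P: (6)(-14) − (5)(3) = -99
Σ = -476
Area = |Σ|/2 = 238.
Hole:
Apply Gauss's area formula: 2A = Σ (x_i·y_{i+1} − x_{i+1}·y_i), indices taken mod 5.
Σ = (2) + (4) + (0) + (3) + (14) = 23
Area = |Σ|/2 = 11.5.
Net area = 238 − 11.5 = 226.5.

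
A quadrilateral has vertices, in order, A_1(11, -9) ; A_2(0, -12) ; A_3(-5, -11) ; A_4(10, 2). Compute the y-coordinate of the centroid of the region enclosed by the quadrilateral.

-1009/153

Apply Gauss's area formula. First the cross-terms c_i = x_i·y_{i+1} − x_{i+1}·y_i:
  -132, -60, 100, -112  ⇒  2A = -204, A = -102.
Then Σ (y_i + y_{i+1})·c_i = 4036, so ȳ = 4036 / (6·(-102)) = -1009/153.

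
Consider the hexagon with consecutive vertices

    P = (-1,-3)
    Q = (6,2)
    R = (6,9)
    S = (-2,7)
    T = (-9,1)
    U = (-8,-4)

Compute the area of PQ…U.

121.5

Σ = (16) + (42) + (60) + (61) + (44) + (20) = 243
Area = |Σ|/2 = 121.5.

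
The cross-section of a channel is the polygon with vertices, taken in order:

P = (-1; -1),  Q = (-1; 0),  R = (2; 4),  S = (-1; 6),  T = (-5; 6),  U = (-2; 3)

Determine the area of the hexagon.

Apply the surveyor's formula: 2A = Σ (x_i·y_{i+1} − x_{i+1}·y_i), indices taken mod 6.
Σ = (-1) + (-4) + (16) + (24) + (-3) + (5) = 37
Area = |Σ|/2 = 18.5.

18.5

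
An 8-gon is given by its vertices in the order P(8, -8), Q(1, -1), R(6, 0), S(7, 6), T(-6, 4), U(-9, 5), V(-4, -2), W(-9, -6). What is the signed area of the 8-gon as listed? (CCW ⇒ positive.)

138

Apply the shoelace formula: 2A = Σ (x_i·y_{i+1} − x_{i+1}·y_i), indices taken mod 8.
Σ = (0) + (6) + (36) + (64) + (6) + (38) + (6) + (120) = 276
Signed area = Σ/2 = 138 (positive ⇒ counter-clockwise traversal).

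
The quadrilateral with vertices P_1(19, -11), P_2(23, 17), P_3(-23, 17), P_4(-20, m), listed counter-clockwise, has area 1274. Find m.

-15

Write out the shoelace sum; only the two edges meeting at P_4 involve m:
2·Area = [((-23)·m − (-20)·17) + ((-20)·(-11) − 19·m)] + 1358
       = -42·m + 1918 = 2548
⇒ m = -15.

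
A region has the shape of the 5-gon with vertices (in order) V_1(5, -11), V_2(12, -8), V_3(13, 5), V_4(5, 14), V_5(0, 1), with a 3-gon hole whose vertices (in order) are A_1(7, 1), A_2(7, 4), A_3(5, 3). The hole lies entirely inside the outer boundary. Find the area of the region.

Outer boundary:
V_1→V_2: (5)(-8) − (12)(-11) = 92
V_2→V_3: (12)(5) − (13)(-8) = 164
V_3→V_4: (13)(14) − (5)(5) = 157
V_4→V_5: (5)(1) − (0)(14) = 5
V_5→V_1: (0)(-11) − (5)(1) = -5
Σ = 413
Area = |Σ|/2 = 206.5.
Hole:
Apply the shoelace (surveyor's) formula: 2A = Σ (x_i·y_{i+1} − x_{i+1}·y_i), indices taken mod 3.
Σ = (21) + (1) + (-16) = 6
Area = |Σ|/2 = 3.
Net area = 206.5 − 3 = 203.5.

203.5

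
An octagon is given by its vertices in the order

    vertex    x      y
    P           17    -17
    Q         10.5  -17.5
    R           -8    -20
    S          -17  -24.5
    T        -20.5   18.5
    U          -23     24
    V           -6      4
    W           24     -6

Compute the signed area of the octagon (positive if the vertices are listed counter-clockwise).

-905.125

Apply the shoelace (surveyor's) formula: 2A = Σ (x_i·y_{i+1} − x_{i+1}·y_i), indices taken mod 8.
P→Q: (17)(-17.5) − (10.5)(-17) = -119
Q→R: (10.5)(-20) − (-8)(-17.5) = -350
R→S: (-8)(-24.5) − (-17)(-20) = -144
S→T: (-17)(18.5) − (-20.5)(-24.5) = -816.75
T→U: (-20.5)(24) − (-23)(18.5) = -66.5
U→V: (-23)(4) − (-6)(24) = 52
V→W: (-6)(-6) − (24)(4) = -60
W→P: (24)(-17) − (17)(-6) = -306
Σ = -1810.25
Signed area = Σ/2 = -905.125 (negative ⇒ clockwise traversal).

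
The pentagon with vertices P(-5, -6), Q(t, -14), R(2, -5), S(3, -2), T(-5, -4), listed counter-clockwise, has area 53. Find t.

9

The doubled signed area Σ (x_i y_{i+1} − x_{i+1} y_i) is linear in t.
With t=0 it equals 97; the coefficient of t is 1 (from the two edges through Q).
So 1·t + 97 = 2·53 = 106 ⇒ t = 9.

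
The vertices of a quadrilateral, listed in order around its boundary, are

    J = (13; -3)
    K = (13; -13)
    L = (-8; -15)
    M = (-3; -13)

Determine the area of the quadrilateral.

96

J→K: (13)(-13) − (13)(-3) = -130
K→L: (13)(-15) − (-8)(-13) = -299
L→M: (-8)(-13) − (-3)(-15) = 59
M→J: (-3)(-3) − (13)(-13) = 178
Σ = -192
Area = |Σ|/2 = 96.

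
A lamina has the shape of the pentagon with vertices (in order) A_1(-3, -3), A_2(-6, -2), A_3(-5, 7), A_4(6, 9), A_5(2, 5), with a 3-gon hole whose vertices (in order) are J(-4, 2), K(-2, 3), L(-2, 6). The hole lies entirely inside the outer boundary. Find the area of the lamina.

Outer boundary:
Apply Gauss's area formula: 2A = Σ (x_i·y_{i+1} − x_{i+1}·y_i), indices taken mod 5.
A_1→A_2: (-3)(-2) − (-6)(-3) = -12
A_2→A_3: (-6)(7) − (-5)(-2) = -52
A_3→A_4: (-5)(9) − (6)(7) = -87
A_4→A_5: (6)(5) − (2)(9) = 12
A_5→A_1: (2)(-3) − (-3)(5) = 9
Σ = -130
Area = |Σ|/2 = 65.
Hole:
J→K: (-4)(3) − (-2)(2) = -8
K→L: (-2)(6) − (-2)(3) = -6
L→J: (-2)(2) − (-4)(6) = 20
Σ = 6
Area = |Σ|/2 = 3.
Net area = 65 − 3 = 62.

62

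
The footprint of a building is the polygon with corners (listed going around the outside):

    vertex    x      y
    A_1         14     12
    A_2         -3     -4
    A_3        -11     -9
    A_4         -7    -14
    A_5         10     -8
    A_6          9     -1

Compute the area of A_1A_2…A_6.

217

Cross-terms: -20, -17, 91, 196, 62, 122  ⇒  Σ = 434
Area = |Σ|/2 = 217.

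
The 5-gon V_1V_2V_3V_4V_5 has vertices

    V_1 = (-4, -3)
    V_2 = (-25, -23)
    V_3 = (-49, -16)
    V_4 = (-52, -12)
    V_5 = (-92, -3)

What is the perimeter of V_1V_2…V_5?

188

|V_1V_2| = √((-21)² + (-20)²) = √841 = 29
|V_2V_3| = √((-24)² + (7)²) = √625 = 25
|V_3V_4| = √((-3)² + (4)²) = √25 = 5
|V_4V_5| = √((-40)² + (9)²) = √1681 = 41
|V_5V_1| = √((88)² + (0)²) = √7744 = 88
Perimeter = 29 + 25 + 5 + 41 + 88 = 188.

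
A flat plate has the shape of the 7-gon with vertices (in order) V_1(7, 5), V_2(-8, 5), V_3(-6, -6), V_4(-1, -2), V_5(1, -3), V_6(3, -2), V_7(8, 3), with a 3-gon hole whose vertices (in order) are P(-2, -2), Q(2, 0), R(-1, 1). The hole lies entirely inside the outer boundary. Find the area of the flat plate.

102.5

Outer boundary:
Apply the shoelace (surveyor's) formula: 2A = Σ (x_i·y_{i+1} − x_{i+1}·y_i), indices taken mod 7.
Σ = (75) + (78) + (6) + (5) + (7) + (25) + (19) = 215
Area = |Σ|/2 = 107.5.
Hole:
Σ = (4) + (2) + (4) = 10
Area = |Σ|/2 = 5.
Net area = 107.5 − 5 = 102.5.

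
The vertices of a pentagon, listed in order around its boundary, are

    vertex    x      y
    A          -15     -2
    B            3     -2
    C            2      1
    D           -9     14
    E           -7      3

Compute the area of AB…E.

105

Σ = (36) + (7) + (37) + (71) + (59) = 210
Area = |Σ|/2 = 105.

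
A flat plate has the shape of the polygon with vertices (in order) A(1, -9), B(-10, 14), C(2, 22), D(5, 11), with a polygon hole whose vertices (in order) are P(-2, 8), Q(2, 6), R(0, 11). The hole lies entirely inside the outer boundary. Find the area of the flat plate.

Outer boundary:
Apply the surveyor's formula: 2A = Σ (x_i·y_{i+1} − x_{i+1}·y_i), indices taken mod 4.
Cross-terms: -76, -248, -88, -56  ⇒  Σ = -468
Area = |Σ|/2 = 234.
Hole:
Σ = (-28) + (22) + (22) = 16
Area = |Σ|/2 = 8.
Net area = 234 − 8 = 226.

226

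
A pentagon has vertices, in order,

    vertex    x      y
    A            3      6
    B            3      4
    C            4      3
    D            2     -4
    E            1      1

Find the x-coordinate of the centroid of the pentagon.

187/78

Apply the surveyor's formula. First the cross-terms c_i = x_i·y_{i+1} − x_{i+1}·y_i:
  -6, -7, -22, 6, 3  ⇒  2A = -26, A = -13.
Then Σ (x_i + x_{i+1})·c_i = -187, so x̄ = -187 / (6·(-13)) = 187/78.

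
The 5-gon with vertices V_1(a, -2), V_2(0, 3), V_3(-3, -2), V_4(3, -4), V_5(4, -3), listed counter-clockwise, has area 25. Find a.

4

The doubled signed area Σ (x_i y_{i+1} − x_{i+1} y_i) is linear in a.
With a=0 it equals 26; the coefficient of a is 6 (from the two edges through V_1).
So 6·a + 26 = 2·25 = 50 ⇒ a = 4.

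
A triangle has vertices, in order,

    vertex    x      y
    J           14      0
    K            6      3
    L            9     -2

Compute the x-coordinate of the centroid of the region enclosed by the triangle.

29/3

Apply the shoelace formula. First the cross-terms c_i = x_i·y_{i+1} − x_{i+1}·y_i:
  42, -39, 28  ⇒  2A = 31, A = 15.5.
Then Σ (x_i + x_{i+1})·c_i = 899, so x̄ = 899 / (6·15.5) = 29/3.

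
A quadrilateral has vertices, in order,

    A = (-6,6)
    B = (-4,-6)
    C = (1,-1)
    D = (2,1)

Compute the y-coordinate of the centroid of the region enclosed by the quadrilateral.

8/39

Apply the shoelace formula. First the cross-terms c_i = x_i·y_{i+1} − x_{i+1}·y_i:
  60, 10, 3, 18  ⇒  2A = 91, A = 45.5.
Then Σ (y_i + y_{i+1})·c_i = 56, so ȳ = 56 / (6·45.5) = 8/39.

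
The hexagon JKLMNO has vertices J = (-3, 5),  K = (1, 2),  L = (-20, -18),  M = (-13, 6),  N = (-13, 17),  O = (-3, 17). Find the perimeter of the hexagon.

|JK| = √((4)² + (-3)²) = √25 = 5
|KL| = √((-21)² + (-20)²) = √841 = 29
|LM| = √((7)² + (24)²) = √625 = 25
|MN| = √((0)² + (11)²) = √121 = 11
|NO| = √((10)² + (0)²) = √100 = 10
|OJ| = √((0)² + (-12)²) = √144 = 12
Perimeter = 5 + 29 + 25 + 11 + 10 + 12 = 92.

92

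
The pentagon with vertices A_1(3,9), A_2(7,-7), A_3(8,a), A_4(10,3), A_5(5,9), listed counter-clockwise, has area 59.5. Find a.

Write out the shoelace sum; only the two edges meeting at A_3 involve a:
2·Area = [(7·a − 8·(-7)) + (8·3 − 10·a)] + 9
       = -3·a + 89 = 119
⇒ a = -10.

-10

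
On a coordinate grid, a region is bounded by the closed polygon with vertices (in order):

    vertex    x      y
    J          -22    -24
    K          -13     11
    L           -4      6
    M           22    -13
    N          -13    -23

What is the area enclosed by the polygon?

Apply the surveyor's formula: 2A = Σ (x_i·y_{i+1} − x_{i+1}·y_i), indices taken mod 5.
Cross-terms: -554, -34, -80, -675, -194  ⇒  Σ = -1537
Area = |Σ|/2 = 768.5.

768.5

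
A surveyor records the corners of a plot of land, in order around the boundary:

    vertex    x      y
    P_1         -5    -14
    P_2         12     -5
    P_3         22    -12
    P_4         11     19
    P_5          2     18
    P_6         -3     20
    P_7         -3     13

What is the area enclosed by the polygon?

545.5

Σ = (193) + (-34) + (550) + (160) + (94) + (21) + (107) = 1091
Area = |Σ|/2 = 545.5.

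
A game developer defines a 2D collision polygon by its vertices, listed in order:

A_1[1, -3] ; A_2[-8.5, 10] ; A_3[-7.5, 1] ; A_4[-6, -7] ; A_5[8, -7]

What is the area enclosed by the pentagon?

Apply Gauss's area formula: 2A = Σ (x_i·y_{i+1} − x_{i+1}·y_i), indices taken mod 5.
Cross-terms: -15.5, 66.5, 58.5, 98, -17  ⇒  Σ = 190.5
Area = |Σ|/2 = 95.25.

95.25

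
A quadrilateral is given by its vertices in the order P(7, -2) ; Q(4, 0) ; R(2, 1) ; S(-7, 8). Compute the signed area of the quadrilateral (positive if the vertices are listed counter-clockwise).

Σ = (8) + (4) + (23) + (-42) = -7
Signed area = Σ/2 = -3.5 (negative ⇒ clockwise traversal).

-3.5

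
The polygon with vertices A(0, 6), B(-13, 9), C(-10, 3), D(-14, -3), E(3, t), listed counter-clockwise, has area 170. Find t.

The doubled signed area Σ (x_i y_{i+1} − x_{i+1} y_i) is linear in t.
With t=0 it equals 228; the coefficient of t is -14 (from the two edges through E).
So -14·t + 228 = 2·170 = 340 ⇒ t = -8.

-8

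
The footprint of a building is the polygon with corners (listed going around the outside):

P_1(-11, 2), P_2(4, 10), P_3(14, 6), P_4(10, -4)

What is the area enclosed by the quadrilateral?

Apply the shoelace (surveyor's) formula: 2A = Σ (x_i·y_{i+1} − x_{i+1}·y_i), indices taken mod 4.
Σ = (-118) + (-116) + (-116) + (-24) = -374
Area = |Σ|/2 = 187.

187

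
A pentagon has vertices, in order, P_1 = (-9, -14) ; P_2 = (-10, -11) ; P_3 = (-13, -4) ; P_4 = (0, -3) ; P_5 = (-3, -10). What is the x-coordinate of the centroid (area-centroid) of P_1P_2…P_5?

Apply Gauss's area formula. First the cross-terms c_i = x_i·y_{i+1} − x_{i+1}·y_i:
  -41, -103, 39, -9, -48  ⇒  2A = -162, A = -81.
Then Σ (x_i + x_{i+1})·c_i = 3244, so x̄ = 3244 / (6·(-81)) = -1622/243.

-1622/243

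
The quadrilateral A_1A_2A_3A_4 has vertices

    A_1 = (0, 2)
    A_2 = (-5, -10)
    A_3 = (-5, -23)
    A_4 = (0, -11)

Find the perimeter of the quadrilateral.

|A_1A_2| = √((-5)² + (-12)²) = √169 = 13
|A_2A_3| = √((0)² + (-13)²) = √169 = 13
|A_3A_4| = √((5)² + (12)²) = √169 = 13
|A_4A_1| = √((0)² + (13)²) = √169 = 13
Perimeter = 13 + 13 + 13 + 13 = 52.

52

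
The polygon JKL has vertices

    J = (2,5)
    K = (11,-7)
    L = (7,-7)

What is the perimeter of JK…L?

|JK| = √((9)² + (-12)²) = √225 = 15
|KL| = √((-4)² + (0)²) = √16 = 4
|LJ| = √((-5)² + (12)²) = √169 = 13
Perimeter = 15 + 4 + 13 = 32.

32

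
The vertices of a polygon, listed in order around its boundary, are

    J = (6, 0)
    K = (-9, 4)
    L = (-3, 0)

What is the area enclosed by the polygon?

18

Cross-terms: 24, 12, 0  ⇒  Σ = 36
Area = |Σ|/2 = 18.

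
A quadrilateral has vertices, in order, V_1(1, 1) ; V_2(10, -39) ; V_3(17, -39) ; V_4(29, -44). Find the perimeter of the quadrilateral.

114

|V_1V_2| = √((9)² + (-40)²) = √1681 = 41
|V_2V_3| = √((7)² + (0)²) = √49 = 7
|V_3V_4| = √((12)² + (-5)²) = √169 = 13
|V_4V_1| = √((-28)² + (45)²) = √2809 = 53
Perimeter = 41 + 7 + 13 + 53 = 114.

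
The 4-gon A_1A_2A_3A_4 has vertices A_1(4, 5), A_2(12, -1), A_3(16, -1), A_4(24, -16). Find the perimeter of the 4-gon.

|A_1A_2| = √((8)² + (-6)²) = √100 = 10
|A_2A_3| = √((4)² + (0)²) = √16 = 4
|A_3A_4| = √((8)² + (-15)²) = √289 = 17
|A_4A_1| = √((-20)² + (21)²) = √841 = 29
Perimeter = 10 + 4 + 17 + 29 = 60.

60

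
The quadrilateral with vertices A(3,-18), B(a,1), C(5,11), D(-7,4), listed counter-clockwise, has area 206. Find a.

7

The doubled signed area Σ (x_i y_{i+1} − x_{i+1} y_i) is linear in a.
With a=0 it equals 209; the coefficient of a is 29 (from the two edges through B).
So 29·a + 209 = 2·206 = 412 ⇒ a = 7.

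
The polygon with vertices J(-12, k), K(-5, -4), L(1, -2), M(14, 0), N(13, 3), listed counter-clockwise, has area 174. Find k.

The doubled signed area Σ (x_i y_{i+1} − x_{i+1} y_i) is linear in k.
With k=0 it equals 168; the coefficient of k is 18 (from the two edges through J).
So 18·k + 168 = 2·174 = 348 ⇒ k = 10.

10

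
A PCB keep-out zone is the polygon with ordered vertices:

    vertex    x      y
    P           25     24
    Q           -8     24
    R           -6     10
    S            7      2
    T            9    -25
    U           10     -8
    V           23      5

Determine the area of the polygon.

P→Q: (25)(24) − (-8)(24) = 792
Q→R: (-8)(10) − (-6)(24) = 64
R→S: (-6)(2) − (7)(10) = -82
S→T: (7)(-25) − (9)(2) = -193
T→U: (9)(-8) − (10)(-25) = 178
U→V: (10)(5) − (23)(-8) = 234
V→P: (23)(24) − (25)(5) = 427
Σ = 1420
Area = |Σ|/2 = 710.

710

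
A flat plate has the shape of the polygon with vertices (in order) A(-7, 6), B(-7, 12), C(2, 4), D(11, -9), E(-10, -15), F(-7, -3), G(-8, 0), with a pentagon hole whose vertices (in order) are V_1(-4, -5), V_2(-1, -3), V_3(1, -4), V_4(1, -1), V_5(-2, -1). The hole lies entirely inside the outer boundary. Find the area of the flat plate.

269

Outer boundary:
Apply the shoelace formula: 2A = Σ (x_i·y_{i+1} − x_{i+1}·y_i), indices taken mod 7.
Σ = (-42) + (-52) + (-62) + (-255) + (-75) + (-24) + (-48) = -558
Area = |Σ|/2 = 279.
Hole:
Apply the shoelace (surveyor's) formula: 2A = Σ (x_i·y_{i+1} − x_{i+1}·y_i), indices taken mod 5.
V_1→V_2: (-4)(-3) − (-1)(-5) = 7
V_2→V_3: (-1)(-4) − (1)(-3) = 7
V_3→V_4: (1)(-1) − (1)(-4) = 3
V_4→V_5: (1)(-1) − (-2)(-1) = -3
V_5→V_1: (-2)(-5) − (-4)(-1) = 6
Σ = 20
Area = |Σ|/2 = 10.
Net area = 279 − 10 = 269.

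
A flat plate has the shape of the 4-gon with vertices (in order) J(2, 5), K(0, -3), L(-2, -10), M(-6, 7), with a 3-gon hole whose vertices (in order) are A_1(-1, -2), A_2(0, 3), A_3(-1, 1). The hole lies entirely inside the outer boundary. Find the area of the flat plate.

Outer boundary:
Apply the shoelace (surveyor's) formula: 2A = Σ (x_i·y_{i+1} − x_{i+1}·y_i), indices taken mod 4.
J→K: (2)(-3) − (0)(5) = -6
K→L: (0)(-10) − (-2)(-3) = -6
L→M: (-2)(7) − (-6)(-10) = -74
M→J: (-6)(5) − (2)(7) = -44
Σ = -130
Area = |Σ|/2 = 65.
Hole:
Σ = (-3) + (3) + (3) = 3
Area = |Σ|/2 = 1.5.
Net area = 65 − 1.5 = 63.5.

63.5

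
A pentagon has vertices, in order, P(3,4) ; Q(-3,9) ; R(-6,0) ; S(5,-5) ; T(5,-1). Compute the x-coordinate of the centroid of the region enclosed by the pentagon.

-22/83

Apply the shoelace formula. First the cross-terms c_i = x_i·y_{i+1} − x_{i+1}·y_i:
  39, 54, 30, 20, 23  ⇒  2A = 166, A = 83.
Then Σ (x_i + x_{i+1})·c_i = -132, so x̄ = -132 / (6·83) = -22/83.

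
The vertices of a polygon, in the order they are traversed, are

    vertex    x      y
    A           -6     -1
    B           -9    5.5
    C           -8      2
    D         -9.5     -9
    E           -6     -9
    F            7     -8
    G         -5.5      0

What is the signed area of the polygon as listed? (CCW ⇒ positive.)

89.5

Apply Gauss's area formula: 2A = Σ (x_i·y_{i+1} − x_{i+1}·y_i), indices taken mod 7.
Cross-terms: -42, 26, 91, 31.5, 111, -44, 5.5  ⇒  Σ = 179
Signed area = Σ/2 = 89.5 (positive ⇒ counter-clockwise traversal).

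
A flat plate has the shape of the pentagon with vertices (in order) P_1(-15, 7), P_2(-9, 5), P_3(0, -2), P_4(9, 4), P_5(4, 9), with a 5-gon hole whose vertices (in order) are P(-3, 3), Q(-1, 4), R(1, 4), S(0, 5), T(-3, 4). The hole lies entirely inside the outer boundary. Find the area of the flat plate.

Outer boundary:
Apply the surveyor's formula: 2A = Σ (x_i·y_{i+1} − x_{i+1}·y_i), indices taken mod 5.
Σ = (-12) + (18) + (18) + (65) + (163) = 252
Area = |Σ|/2 = 126.
Hole:
Apply Gauss's area formula: 2A = Σ (x_i·y_{i+1} − x_{i+1}·y_i), indices taken mod 5.
Cross-terms: -9, -8, 5, 15, 3  ⇒  Σ = 6
Area = |Σ|/2 = 3.
Net area = 126 − 3 = 123.

123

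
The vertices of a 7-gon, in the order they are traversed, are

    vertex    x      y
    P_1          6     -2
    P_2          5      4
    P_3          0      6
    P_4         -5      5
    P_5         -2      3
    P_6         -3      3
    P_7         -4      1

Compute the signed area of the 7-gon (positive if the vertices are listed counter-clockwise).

51.5

Apply Gauss's area formula: 2A = Σ (x_i·y_{i+1} − x_{i+1}·y_i), indices taken mod 7.
Cross-terms: 34, 30, 30, -5, 3, 9, 2  ⇒  Σ = 103
Signed area = Σ/2 = 51.5 (positive ⇒ counter-clockwise traversal).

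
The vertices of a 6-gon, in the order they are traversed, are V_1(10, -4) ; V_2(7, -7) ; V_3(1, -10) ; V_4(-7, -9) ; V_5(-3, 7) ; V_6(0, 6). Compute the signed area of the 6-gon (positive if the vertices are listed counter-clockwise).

-169

Apply the shoelace (surveyor's) formula: 2A = Σ (x_i·y_{i+1} − x_{i+1}·y_i), indices taken mod 6.
Σ = (-42) + (-63) + (-79) + (-76) + (-18) + (-60) = -338
Signed area = Σ/2 = -169 (negative ⇒ clockwise traversal).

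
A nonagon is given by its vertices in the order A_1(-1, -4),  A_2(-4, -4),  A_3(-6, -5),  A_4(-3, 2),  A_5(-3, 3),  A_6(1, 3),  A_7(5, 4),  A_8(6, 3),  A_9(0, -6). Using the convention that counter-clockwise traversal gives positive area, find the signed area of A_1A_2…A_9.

Apply the shoelace formula: 2A = Σ (x_i·y_{i+1} − x_{i+1}·y_i), indices taken mod 9.
Σ = (-12) + (-4) + (-27) + (-3) + (-12) + (-11) + (-9) + (-36) + (-6) = -120
Signed area = Σ/2 = -60 (negative ⇒ clockwise traversal).

-60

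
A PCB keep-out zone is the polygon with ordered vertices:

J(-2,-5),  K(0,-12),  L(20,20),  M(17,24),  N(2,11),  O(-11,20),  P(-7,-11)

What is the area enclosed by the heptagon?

489

Apply the shoelace formula: 2A = Σ (x_i·y_{i+1} − x_{i+1}·y_i), indices taken mod 7.
Cross-terms: 24, 240, 140, 139, 161, 261, 13  ⇒  Σ = 978
Area = |Σ|/2 = 489.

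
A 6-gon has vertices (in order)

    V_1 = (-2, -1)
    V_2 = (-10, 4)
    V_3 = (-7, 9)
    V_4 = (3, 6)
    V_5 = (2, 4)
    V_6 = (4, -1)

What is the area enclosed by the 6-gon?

Apply the surveyor's formula: 2A = Σ (x_i·y_{i+1} − x_{i+1}·y_i), indices taken mod 6.
Σ = (-18) + (-62) + (-69) + (0) + (-18) + (-6) = -173
Area = |Σ|/2 = 86.5.

86.5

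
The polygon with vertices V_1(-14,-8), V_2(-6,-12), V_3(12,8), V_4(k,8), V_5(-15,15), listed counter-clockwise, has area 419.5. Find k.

Write out the shoelace sum; only the two edges meeting at V_4 involve k:
2·Area = [(12·8 − k·8) + (k·15 − (-15)·8)] + 546
       = 7·k + 762 = 839
⇒ k = 11.

11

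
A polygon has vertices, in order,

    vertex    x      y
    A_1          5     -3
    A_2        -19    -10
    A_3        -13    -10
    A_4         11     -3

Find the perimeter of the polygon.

|A_1A_2| = √((-24)² + (-7)²) = √625 = 25
|A_2A_3| = √((6)² + (0)²) = √36 = 6
|A_3A_4| = √((24)² + (7)²) = √625 = 25
|A_4A_1| = √((-6)² + (0)²) = √36 = 6
Perimeter = 25 + 6 + 25 + 6 = 62.

62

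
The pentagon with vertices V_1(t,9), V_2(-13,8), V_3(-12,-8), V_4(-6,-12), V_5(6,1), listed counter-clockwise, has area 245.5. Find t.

-6

The doubled signed area Σ (x_i y_{i+1} − x_{i+1} y_i) is linear in t.
With t=0 it equals 533; the coefficient of t is 7 (from the two edges through V_1).
So 7·t + 533 = 2·245.5 = 491 ⇒ t = -6.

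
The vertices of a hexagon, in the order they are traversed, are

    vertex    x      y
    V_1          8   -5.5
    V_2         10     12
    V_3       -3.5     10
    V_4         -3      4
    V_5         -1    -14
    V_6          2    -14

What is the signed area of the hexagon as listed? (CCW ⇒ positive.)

Apply the shoelace (surveyor's) formula: 2A = Σ (x_i·y_{i+1} − x_{i+1}·y_i), indices taken mod 6.
Σ = (151) + (142) + (16) + (46) + (42) + (101) = 498
Signed area = Σ/2 = 249 (positive ⇒ counter-clockwise traversal).

249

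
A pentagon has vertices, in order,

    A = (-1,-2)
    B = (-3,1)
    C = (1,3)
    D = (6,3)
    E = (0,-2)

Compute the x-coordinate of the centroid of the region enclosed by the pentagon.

Apply the shoelace (surveyor's) formula. First the cross-terms c_i = x_i·y_{i+1} − x_{i+1}·y_i:
  -7, -10, -15, -12, -2  ⇒  2A = -46, A = -23.
Then Σ (x_i + x_{i+1})·c_i = -127, so x̄ = -127 / (6·(-23)) = 127/138.

127/138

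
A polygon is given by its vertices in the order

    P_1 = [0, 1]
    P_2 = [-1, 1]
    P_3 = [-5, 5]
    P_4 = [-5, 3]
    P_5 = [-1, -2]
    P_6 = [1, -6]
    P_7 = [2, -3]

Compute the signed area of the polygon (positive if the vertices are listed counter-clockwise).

Apply the surveyor's formula: 2A = Σ (x_i·y_{i+1} − x_{i+1}·y_i), indices taken mod 7.
Σ = (1) + (0) + (10) + (13) + (8) + (9) + (2) = 43
Signed area = Σ/2 = 21.5 (positive ⇒ counter-clockwise traversal).

21.5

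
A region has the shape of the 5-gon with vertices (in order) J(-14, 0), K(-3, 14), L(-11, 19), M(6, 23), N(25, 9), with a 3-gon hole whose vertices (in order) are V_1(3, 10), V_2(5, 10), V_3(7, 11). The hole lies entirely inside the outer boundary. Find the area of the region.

429.5

Outer boundary:
Apply the shoelace (surveyor's) formula: 2A = Σ (x_i·y_{i+1} − x_{i+1}·y_i), indices taken mod 5.
J→K: (-14)(14) − (-3)(0) = -196
K→L: (-3)(19) − (-11)(14) = 97
L→M: (-11)(23) − (6)(19) = -367
M→N: (6)(9) − (25)(23) = -521
N→J: (25)(0) − (-14)(9) = 126
Σ = -861
Area = |Σ|/2 = 430.5.
Hole:
Apply the shoelace (surveyor's) formula: 2A = Σ (x_i·y_{i+1} − x_{i+1}·y_i), indices taken mod 3.
Cross-terms: -20, -15, 37  ⇒  Σ = 2
Area = |Σ|/2 = 1.
Net area = 430.5 − 1 = 429.5.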